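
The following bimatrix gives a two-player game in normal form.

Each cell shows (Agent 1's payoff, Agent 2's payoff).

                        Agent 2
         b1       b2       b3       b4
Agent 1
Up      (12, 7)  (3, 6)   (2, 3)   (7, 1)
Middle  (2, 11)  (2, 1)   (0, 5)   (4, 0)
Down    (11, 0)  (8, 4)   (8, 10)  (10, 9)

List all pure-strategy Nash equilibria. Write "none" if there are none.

(Up, b1): Agent 1 gets 12, best alternative 11; Agent 2 gets 7, best alternative 6. No profitable deviation — NE.
(Up, b2): Agent 1 can switch to Down (3 → 8). Not NE.
(Up, b3): Agent 1 can switch to Down (2 → 8). Not NE.
(Up, b4): Agent 1 can switch to Down (7 → 10). Not NE.
(Middle, b1): Agent 1 can switch to Up (2 → 12). Not NE.
(Middle, b2): Agent 1 can switch to Up (2 → 3). Not NE.
(Middle, b3): Agent 1 can switch to Up (0 → 2). Not NE.
(Middle, b4): Agent 1 can switch to Up (4 → 7). Not NE.
(Down, b1): Agent 1 can switch to Up (11 → 12). Not NE.
(Down, b2): Agent 2 can switch to b3 (4 → 10). Not NE.
(Down, b3): Agent 1 gets 8, best alternative 2; Agent 2 gets 10, best alternative 9. No profitable deviation — NE.
(Down, b4): Agent 2 can switch to b3 (9 → 10). Not NE.

The pure Nash equilibria are (Up, b1), (Down, b3).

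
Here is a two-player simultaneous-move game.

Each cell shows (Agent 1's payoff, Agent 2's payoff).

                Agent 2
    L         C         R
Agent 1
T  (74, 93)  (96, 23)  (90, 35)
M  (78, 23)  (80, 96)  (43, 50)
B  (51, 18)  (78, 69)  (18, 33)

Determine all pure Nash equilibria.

(T, L): Agent 1 can switch to M (74 → 78). Not NE.
(T, C): Agent 2 can switch to L (23 → 93). Not NE.
(T, R): Agent 2 can switch to L (35 → 93). Not NE.
(M, L): Agent 2 can switch to C (23 → 96). Not NE.
(M, C): Agent 1 can switch to T (80 → 96). Not NE.
(M, R): Agent 1 can switch to T (43 → 90). Not NE.
(B, L): Agent 1 can switch to T (51 → 74). Not NE.
(B, C): Agent 1 can switch to T (78 → 96). Not NE.
(B, R): Agent 1 can switch to T (18 → 90). Not NE.

There is no pure-strategy Nash equilibrium.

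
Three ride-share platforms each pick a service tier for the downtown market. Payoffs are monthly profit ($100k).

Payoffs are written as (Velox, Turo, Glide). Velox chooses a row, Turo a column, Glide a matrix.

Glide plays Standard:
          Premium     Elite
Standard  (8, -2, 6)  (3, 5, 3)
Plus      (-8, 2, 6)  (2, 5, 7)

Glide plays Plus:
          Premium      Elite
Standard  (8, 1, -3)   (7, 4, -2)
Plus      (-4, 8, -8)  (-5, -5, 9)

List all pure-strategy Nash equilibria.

(Standard, Elite, Standard)

(Standard, Premium, Standard): Turo can switch to Elite (-2 → 5). Not NE.
(Standard, Premium, Plus): Turo can switch to Elite (1 → 4). Not NE.
(Standard, Elite, Standard): Velox gets 3, best alternative 2; Turo gets 5, best alternative -2; Glide gets 3, best alternative -2. No profitable deviation — NE.
(Standard, Elite, Plus): Glide can switch to Standard (-2 → 3). Not NE.
(Plus, Premium, Standard): Velox can switch to Standard (-8 → 8). Not NE.
(Plus, Premium, Plus): Velox can switch to Standard (-4 → 8). Not NE.
(Plus, Elite, Standard): Velox can switch to Standard (2 → 3). Not NE.
(The remaining 1 profile has a profitable deviation by the same check.)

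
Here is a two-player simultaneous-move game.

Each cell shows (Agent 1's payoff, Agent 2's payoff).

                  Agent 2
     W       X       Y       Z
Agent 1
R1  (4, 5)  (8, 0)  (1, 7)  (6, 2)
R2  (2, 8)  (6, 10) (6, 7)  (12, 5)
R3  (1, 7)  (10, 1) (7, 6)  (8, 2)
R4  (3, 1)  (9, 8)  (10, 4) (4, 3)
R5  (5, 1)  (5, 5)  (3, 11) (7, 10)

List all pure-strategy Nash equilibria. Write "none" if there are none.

Mark each player's best response to every combination of opponents' strategies; a profile where every player is best-responding is a pure Nash equilibrium.
Agent 1 against W: payoffs 4, 2, 1, 3, 5 → best response R5.
Agent 1 against X: payoffs 8, 6, 10, 9, 5 → best response R3.
Agent 1 against Y: payoffs 1, 6, 7, 10, 3 → best response R4.
Agent 1 against Z: payoffs 6, 12, 8, 4, 7 → best response R2.
Agent 2 against R1: payoffs 5, 0, 7, 2 → best response Y.
Agent 2 against R2: payoffs 8, 10, 7, 5 → best response X.
Agent 2 against R3: payoffs 7, 1, 6, 2 → best response W.
Agent 2 against R4: payoffs 1, 8, 4, 3 → best response X.
Agent 2 against R5: payoffs 1, 5, 11, 10 → best response Y.
No profile is a mutual best response for all players.

This game has no pure Nash equilibrium.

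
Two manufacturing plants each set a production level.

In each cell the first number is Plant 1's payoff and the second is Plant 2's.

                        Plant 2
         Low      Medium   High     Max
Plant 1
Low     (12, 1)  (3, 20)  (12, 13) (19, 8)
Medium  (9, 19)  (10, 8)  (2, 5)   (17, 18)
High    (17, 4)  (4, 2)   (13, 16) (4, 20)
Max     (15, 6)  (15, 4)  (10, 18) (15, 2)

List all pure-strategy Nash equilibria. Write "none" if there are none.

There is no pure-strategy Nash equilibrium.

(Low, Low): Plant 1 can switch to High (12 → 17). Not NE.
(Low, Medium): Plant 1 can switch to Medium (3 → 10). Not NE.
(Low, High): Plant 1 can switch to High (12 → 13). Not NE.
(Low, Max): Plant 2 can switch to Medium (8 → 20). Not NE.
(Medium, Low): Plant 1 can switch to Low (9 → 12). Not NE.
(Medium, Medium): Plant 1 can switch to Max (10 → 15). Not NE.
(The remaining 10 profiles each have a profitable deviation by the same check.)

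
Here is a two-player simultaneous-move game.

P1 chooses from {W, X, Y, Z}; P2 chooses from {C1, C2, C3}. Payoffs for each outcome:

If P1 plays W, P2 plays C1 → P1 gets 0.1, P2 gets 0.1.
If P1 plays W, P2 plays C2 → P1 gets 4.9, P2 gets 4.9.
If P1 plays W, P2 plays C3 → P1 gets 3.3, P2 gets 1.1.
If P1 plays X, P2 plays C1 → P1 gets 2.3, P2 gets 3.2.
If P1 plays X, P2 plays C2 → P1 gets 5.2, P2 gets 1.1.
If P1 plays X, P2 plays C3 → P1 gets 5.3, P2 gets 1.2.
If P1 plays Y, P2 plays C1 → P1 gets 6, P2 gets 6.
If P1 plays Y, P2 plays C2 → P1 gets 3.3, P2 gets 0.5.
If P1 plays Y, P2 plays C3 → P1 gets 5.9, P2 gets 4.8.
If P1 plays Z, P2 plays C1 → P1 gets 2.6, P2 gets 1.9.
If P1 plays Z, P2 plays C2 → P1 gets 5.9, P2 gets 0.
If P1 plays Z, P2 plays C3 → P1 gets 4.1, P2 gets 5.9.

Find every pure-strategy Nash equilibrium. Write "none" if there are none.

P1 against C1: payoffs 0.1, 2.3, 6, 2.6 → best response Y.
P1 against C2: payoffs 4.9, 5.2, 3.3, 5.9 → best response Z.
P1 against C3: payoffs 3.3, 5.3, 5.9, 4.1 → best response Y.
P2 against W: payoffs 0.1, 4.9, 1.1 → best response C2.
P2 against X: payoffs 3.2, 1.1, 1.2 → best response C1.
P2 against Y: payoffs 6, 0.5, 4.8 → best response C1.
P2 against Z: payoffs 1.9, 0, 5.9 → best response C3.
Mutual best responses: (Y, C1).

The unique pure-strategy Nash equilibrium is (Y, C1).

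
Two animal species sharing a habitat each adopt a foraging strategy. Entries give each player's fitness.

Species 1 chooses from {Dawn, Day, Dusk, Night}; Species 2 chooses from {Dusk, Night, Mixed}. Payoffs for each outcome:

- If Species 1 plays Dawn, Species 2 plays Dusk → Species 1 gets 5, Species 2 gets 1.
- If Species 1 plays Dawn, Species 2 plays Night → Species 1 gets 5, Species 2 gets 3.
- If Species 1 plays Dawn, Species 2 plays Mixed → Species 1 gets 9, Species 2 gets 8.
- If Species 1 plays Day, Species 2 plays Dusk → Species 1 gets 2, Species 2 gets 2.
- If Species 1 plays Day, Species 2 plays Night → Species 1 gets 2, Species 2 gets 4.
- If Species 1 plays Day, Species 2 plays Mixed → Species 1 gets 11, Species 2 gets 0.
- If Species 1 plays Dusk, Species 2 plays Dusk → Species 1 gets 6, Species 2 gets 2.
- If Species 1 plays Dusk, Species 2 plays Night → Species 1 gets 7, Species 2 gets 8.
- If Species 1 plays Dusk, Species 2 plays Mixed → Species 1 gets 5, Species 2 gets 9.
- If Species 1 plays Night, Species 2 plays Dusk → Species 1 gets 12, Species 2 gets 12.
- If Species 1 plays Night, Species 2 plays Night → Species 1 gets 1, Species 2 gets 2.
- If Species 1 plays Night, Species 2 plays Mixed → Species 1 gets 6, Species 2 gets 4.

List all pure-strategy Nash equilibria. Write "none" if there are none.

The unique pure-strategy Nash equilibrium is (Night, Dusk).

Mark each player's best response to every combination of opponents' strategies; a profile where every player is best-responding is a pure Nash equilibrium.
Species 1 against Dusk: payoffs 5, 2, 6, 12 → best response Night.
Species 1 against Night: payoffs 5, 2, 7, 1 → best response Dusk.
Species 1 against Mixed: payoffs 9, 11, 5, 6 → best response Day.
Species 2 against Dawn: payoffs 1, 3, 8 → best response Mixed.
Species 2 against Day: payoffs 2, 4, 0 → best response Night.
Species 2 against Dusk: payoffs 2, 8, 9 → best response Mixed.
Species 2 against Night: payoffs 12, 2, 4 → best response Dusk.
Mutual best responses: (Night, Dusk).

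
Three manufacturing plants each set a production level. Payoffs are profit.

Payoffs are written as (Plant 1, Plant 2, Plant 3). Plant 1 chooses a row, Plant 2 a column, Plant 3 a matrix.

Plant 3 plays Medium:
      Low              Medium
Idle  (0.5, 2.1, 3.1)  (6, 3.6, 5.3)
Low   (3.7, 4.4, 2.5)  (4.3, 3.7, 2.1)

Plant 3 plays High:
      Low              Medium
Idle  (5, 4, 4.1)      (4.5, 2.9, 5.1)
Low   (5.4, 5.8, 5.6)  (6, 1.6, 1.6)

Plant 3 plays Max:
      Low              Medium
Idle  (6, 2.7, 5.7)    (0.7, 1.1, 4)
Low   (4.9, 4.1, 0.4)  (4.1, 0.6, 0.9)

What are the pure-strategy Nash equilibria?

(Idle, Low, Medium): Plant 1 can switch to Low (0.5 → 3.7). Not NE.
(Idle, Low, High): Plant 1 can switch to Low (5 → 5.4). Not NE.
(Idle, Low, Max): Plant 1 gets 6, best alternative 4.9; Plant 2 gets 2.7, best alternative 1.1; Plant 3 gets 5.7, best alternative 4.1. No profitable deviation — NE.
(Idle, Medium, Medium): Plant 1 gets 6, best alternative 4.3; Plant 2 gets 3.6, best alternative 2.1; Plant 3 gets 5.3, best alternative 5.1. No profitable deviation — NE.
(Idle, Medium, High): Plant 1 can switch to Low (4.5 → 6). Not NE.
(Idle, Medium, Max): Plant 1 can switch to Low (0.7 → 4.1). Not NE.
(Low, Low, Medium): Plant 3 can switch to High (2.5 → 5.6). Not NE.
(Low, Low, High): Plant 1 gets 5.4, best alternative 5; Plant 2 gets 5.8, best alternative 1.6; Plant 3 gets 5.6, best alternative 2.5. No profitable deviation — NE.
(Low, Low, Max): Plant 1 can switch to Idle (4.9 → 6). Not NE.
(Low, Medium, Medium): Plant 1 can switch to Idle (4.3 → 6). Not NE.
(Low, Medium, High): Plant 2 can switch to Low (1.6 → 5.8). Not NE.
(Low, Medium, Max): Plant 2 can switch to Low (0.6 → 4.1). Not NE.

(Idle, Low, Max), (Idle, Medium, Medium), (Low, Low, High)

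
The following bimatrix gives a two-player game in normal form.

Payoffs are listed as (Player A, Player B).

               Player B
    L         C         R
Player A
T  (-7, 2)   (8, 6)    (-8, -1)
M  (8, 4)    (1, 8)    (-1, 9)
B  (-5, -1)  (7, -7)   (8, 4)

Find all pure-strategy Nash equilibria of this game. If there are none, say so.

Player A against L: payoffs -7, 8, -5 → best response M.
Player A against C: payoffs 8, 1, 7 → best response T.
Player A against R: payoffs -8, -1, 8 → best response B.
Player B against T: payoffs 2, 6, -1 → best response C.
Player B against M: payoffs 4, 8, 9 → best response R.
Player B against B: payoffs -1, -7, 4 → best response R.
Mutual best responses: (T, C); (B, R).

The pure Nash equilibria are (T, C), (B, R).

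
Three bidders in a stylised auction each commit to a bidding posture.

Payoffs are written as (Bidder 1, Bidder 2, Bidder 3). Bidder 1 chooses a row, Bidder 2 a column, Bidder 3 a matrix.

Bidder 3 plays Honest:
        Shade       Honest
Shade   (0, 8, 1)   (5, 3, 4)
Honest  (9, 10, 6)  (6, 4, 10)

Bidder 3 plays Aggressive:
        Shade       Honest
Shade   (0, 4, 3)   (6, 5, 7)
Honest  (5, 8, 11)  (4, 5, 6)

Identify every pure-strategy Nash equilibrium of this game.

Bidder 1 against (Shade, Honest): payoffs 0, 9 → best response Honest.
Bidder 1 against (Shade, Aggressive): payoffs 0, 5 → best response Honest.
Bidder 1 against (Honest, Honest): payoffs 5, 6 → best response Honest.
Bidder 1 against (Honest, Aggressive): payoffs 6, 4 → best response Shade.
Bidder 2 against (Shade, Honest): payoffs 8, 3 → best response Shade.
Bidder 2 against (Shade, Aggressive): payoffs 4, 5 → best response Honest.
Bidder 2 against (Honest, Honest): payoffs 10, 4 → best response Shade.
Bidder 2 against (Honest, Aggressive): payoffs 8, 5 → best response Shade.
Bidder 3 against (Shade, Shade): payoffs 1, 3 → best response Aggressive.
Bidder 3 against (Shade, Honest): payoffs 4, 7 → best response Aggressive.
Bidder 3 against (Honest, Shade): payoffs 6, 11 → best response Aggressive.
Bidder 3 against (Honest, Honest): payoffs 10, 6 → best response Honest.
Mutual best responses: (Shade, Honest, Aggressive); (Honest, Shade, Aggressive).

The pure Nash equilibria are (Shade, Honest, Aggressive) and (Honest, Shade, Aggressive).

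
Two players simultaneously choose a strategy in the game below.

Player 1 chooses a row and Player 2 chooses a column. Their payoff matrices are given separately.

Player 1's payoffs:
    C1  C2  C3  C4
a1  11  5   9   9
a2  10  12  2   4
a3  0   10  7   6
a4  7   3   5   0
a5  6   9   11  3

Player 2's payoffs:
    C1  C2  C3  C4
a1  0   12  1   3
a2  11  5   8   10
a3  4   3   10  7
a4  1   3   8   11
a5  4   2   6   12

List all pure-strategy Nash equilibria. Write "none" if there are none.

There is no pure-strategy Nash equilibrium.

Player 1 against C1: payoffs 11, 10, 0, 7, 6 → best response a1.
Player 1 against C2: payoffs 5, 12, 10, 3, 9 → best response a2.
Player 1 against C3: payoffs 9, 2, 7, 5, 11 → best response a5.
Player 1 against C4: payoffs 9, 4, 6, 0, 3 → best response a1.
Player 2 against a1: payoffs 0, 12, 1, 3 → best response C2.
Player 2 against a2: payoffs 11, 5, 8, 10 → best response C1.
Player 2 against a3: payoffs 4, 3, 10, 7 → best response C3.
Player 2 against a4: payoffs 1, 3, 8, 11 → best response C4.
Player 2 against a5: payoffs 4, 2, 6, 12 → best response C4.
No profile is a mutual best response for all players.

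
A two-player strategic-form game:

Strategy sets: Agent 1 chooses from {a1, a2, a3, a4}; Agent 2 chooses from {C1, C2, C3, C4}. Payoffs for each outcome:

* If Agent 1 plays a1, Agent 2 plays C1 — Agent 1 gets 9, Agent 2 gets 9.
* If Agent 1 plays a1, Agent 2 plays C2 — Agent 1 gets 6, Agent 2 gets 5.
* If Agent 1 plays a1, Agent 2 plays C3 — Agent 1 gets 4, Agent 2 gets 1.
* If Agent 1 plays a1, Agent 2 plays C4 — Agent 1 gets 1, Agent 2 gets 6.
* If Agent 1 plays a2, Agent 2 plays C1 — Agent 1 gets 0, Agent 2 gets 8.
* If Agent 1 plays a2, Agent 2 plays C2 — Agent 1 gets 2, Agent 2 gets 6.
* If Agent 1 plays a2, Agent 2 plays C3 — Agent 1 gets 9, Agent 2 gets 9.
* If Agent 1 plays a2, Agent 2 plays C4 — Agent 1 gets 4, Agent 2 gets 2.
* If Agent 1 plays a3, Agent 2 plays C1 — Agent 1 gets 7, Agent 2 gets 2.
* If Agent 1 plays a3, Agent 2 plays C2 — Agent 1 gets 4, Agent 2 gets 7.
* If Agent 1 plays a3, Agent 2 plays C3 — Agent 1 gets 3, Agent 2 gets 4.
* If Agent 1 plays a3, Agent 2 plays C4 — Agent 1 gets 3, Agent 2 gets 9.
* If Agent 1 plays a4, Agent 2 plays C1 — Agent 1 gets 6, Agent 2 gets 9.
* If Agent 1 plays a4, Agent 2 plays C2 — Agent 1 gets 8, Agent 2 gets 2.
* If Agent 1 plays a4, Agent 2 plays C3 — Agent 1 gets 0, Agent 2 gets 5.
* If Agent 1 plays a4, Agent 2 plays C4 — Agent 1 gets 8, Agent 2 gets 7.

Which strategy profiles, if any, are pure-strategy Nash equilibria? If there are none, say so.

Agent 1 against C1: payoffs 9, 0, 7, 6 → best response a1.
Agent 1 against C2: payoffs 6, 2, 4, 8 → best response a4.
Agent 1 against C3: payoffs 4, 9, 3, 0 → best response a2.
Agent 1 against C4: payoffs 1, 4, 3, 8 → best response a4.
Agent 2 against a1: payoffs 9, 5, 1, 6 → best response C1.
Agent 2 against a2: payoffs 8, 6, 9, 2 → best response C3.
Agent 2 against a3: payoffs 2, 7, 4, 9 → best response C4.
Agent 2 against a4: payoffs 9, 2, 5, 7 → best response C1.
Mutual best responses: (a1, C1); (a2, C3).

The pure Nash equilibria are (a1, C1) and (a2, C3).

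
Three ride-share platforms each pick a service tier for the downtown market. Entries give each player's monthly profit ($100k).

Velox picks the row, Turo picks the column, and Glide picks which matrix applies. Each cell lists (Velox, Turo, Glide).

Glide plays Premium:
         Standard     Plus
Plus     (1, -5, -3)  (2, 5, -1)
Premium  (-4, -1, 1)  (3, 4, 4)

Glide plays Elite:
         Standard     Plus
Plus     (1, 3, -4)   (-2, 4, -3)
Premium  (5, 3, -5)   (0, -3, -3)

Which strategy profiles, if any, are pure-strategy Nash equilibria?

Velox against (Standard, Premium): payoffs 1, -4 → best response Plus.
Velox against (Standard, Elite): payoffs 1, 5 → best response Premium.
Velox against (Plus, Premium): payoffs 2, 3 → best response Premium.
Velox against (Plus, Elite): payoffs -2, 0 → best response Premium.
Turo against (Plus, Premium): payoffs -5, 5 → best response Plus.
Turo against (Plus, Elite): payoffs 3, 4 → best response Plus.
Turo against (Premium, Premium): payoffs -1, 4 → best response Plus.
Turo against (Premium, Elite): payoffs 3, -3 → best response Standard.
Glide against (Plus, Standard): payoffs -3, -4 → best response Premium.
Glide against (Plus, Plus): payoffs -1, -3 → best response Premium.
Glide against (Premium, Standard): payoffs 1, -5 → best response Premium.
Glide against (Premium, Plus): payoffs 4, -3 → best response Premium.
Mutual best responses: (Premium, Plus, Premium).

(Premium, Plus, Premium)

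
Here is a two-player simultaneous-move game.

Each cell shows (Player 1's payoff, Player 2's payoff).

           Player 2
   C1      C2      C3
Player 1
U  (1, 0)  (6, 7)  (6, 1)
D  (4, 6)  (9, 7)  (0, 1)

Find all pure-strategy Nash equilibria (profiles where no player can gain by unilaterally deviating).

(D, C2)

Check each profile: it is a Nash equilibrium iff no player can strictly gain by switching unilaterally.
(U, C1): Player 1 can switch to D (1 → 4). Not NE.
(U, C2): Player 1 can switch to D (6 → 9). Not NE.
(U, C3): Player 2 can switch to C2 (1 → 7). Not NE.
(D, C1): Player 2 can switch to C2 (6 → 7). Not NE.
(D, C2): Player 1 gets 9, best alternative 6; Player 2 gets 7, best alternative 6. No profitable deviation — NE.
(D, C3): Player 1 can switch to U (0 → 6). Not NE.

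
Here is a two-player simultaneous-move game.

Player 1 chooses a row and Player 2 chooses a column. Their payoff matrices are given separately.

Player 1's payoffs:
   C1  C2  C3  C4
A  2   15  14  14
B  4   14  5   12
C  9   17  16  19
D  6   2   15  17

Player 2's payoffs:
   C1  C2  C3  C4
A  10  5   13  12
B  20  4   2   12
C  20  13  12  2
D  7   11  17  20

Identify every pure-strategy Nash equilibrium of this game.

Player 1 against C1: payoffs 2, 4, 9, 6 → best response C.
Player 1 against C2: payoffs 15, 14, 17, 2 → best response C.
Player 1 against C3: payoffs 14, 5, 16, 15 → best response C.
Player 1 against C4: payoffs 14, 12, 19, 17 → best response C.
Player 2 against A: payoffs 10, 5, 13, 12 → best response C3.
Player 2 against B: payoffs 20, 4, 2, 12 → best response C1.
Player 2 against C: payoffs 20, 13, 12, 2 → best response C1.
Player 2 against D: payoffs 7, 11, 17, 20 → best response C4.
Mutual best responses: (C, C1).

The unique pure-strategy Nash equilibrium is (C, C1).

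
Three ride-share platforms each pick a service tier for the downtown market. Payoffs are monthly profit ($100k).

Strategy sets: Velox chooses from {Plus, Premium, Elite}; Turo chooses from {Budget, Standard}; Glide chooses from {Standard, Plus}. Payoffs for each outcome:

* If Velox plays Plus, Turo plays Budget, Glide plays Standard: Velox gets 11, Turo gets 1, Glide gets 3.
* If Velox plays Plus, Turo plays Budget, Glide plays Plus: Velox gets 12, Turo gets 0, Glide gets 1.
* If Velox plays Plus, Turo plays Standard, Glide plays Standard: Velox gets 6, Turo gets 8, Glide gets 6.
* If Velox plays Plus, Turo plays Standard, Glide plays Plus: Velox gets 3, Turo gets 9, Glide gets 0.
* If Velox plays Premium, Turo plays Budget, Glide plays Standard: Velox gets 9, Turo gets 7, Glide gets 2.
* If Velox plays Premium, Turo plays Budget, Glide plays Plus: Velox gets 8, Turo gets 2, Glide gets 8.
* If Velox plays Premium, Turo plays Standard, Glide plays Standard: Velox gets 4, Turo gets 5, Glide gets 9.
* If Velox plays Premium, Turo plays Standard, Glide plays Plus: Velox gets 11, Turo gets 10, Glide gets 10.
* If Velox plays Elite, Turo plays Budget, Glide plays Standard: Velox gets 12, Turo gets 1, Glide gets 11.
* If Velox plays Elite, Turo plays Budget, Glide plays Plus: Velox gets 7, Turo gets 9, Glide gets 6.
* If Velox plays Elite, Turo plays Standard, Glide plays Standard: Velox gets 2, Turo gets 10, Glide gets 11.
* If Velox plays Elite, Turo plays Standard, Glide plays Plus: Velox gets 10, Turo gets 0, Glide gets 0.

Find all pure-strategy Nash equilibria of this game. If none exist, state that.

The pure Nash equilibria are (Plus, Standard, Standard), (Premium, Standard, Plus).

Velox against (Budget, Standard): payoffs 11, 9, 12 → best response Elite.
Velox against (Budget, Plus): payoffs 12, 8, 7 → best response Plus.
Velox against (Standard, Standard): payoffs 6, 4, 2 → best response Plus.
Velox against (Standard, Plus): payoffs 3, 11, 10 → best response Premium.
Turo against (Plus, Standard): payoffs 1, 8 → best response Standard.
Turo against (Plus, Plus): payoffs 0, 9 → best response Standard.
Turo against (Premium, Standard): payoffs 7, 5 → best response Budget.
Turo against (Premium, Plus): payoffs 2, 10 → best response Standard.
Turo against (Elite, Standard): payoffs 1, 10 → best response Standard.
Turo against (Elite, Plus): payoffs 9, 0 → best response Budget.
Glide against (Plus, Budget): payoffs 3, 1 → best response Standard.
Glide against (Plus, Standard): payoffs 6, 0 → best response Standard.
Glide against (Premium, Budget): payoffs 2, 8 → best response Plus.
Glide against (Premium, Standard): payoffs 9, 10 → best response Plus.
Glide against (Elite, Budget): payoffs 11, 6 → best response Standard.
Glide against (Elite, Standard): payoffs 11, 0 → best response Standard.
Mutual best responses: (Plus, Standard, Standard); (Premium, Standard, Plus).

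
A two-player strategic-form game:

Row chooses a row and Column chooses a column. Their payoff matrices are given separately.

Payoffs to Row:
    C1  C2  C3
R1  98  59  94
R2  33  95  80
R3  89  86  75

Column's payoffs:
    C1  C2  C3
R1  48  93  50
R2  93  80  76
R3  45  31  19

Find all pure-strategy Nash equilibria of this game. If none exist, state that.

none

(R1, C1): Column can switch to C2 (48 → 93). Not NE.
(R1, C2): Row can switch to R2 (59 → 95). Not NE.
(R1, C3): Column can switch to C2 (50 → 93). Not NE.
(R2, C1): Row can switch to R1 (33 → 98). Not NE.
(R2, C2): Column can switch to C1 (80 → 93). Not NE.
(R2, C3): Row can switch to R1 (80 → 94). Not NE.
(The remaining 3 profiles each have a profitable deviation by the same check.)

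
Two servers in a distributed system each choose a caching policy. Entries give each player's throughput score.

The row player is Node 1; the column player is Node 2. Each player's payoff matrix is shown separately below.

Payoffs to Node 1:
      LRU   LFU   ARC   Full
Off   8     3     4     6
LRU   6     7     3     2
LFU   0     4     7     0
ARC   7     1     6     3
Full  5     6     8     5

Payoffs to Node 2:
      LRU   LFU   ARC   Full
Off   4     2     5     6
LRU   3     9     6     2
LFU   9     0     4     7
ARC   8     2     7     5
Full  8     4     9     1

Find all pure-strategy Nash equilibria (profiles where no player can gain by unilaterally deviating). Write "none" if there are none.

The pure Nash equilibria are (Off, Full); (LRU, LFU); (Full, ARC).

Node 1 against LRU: payoffs 8, 6, 0, 7, 5 → best response Off.
Node 1 against LFU: payoffs 3, 7, 4, 1, 6 → best response LRU.
Node 1 against ARC: payoffs 4, 3, 7, 6, 8 → best response Full.
Node 1 against Full: payoffs 6, 2, 0, 3, 5 → best response Off.
Node 2 against Off: payoffs 4, 2, 5, 6 → best response Full.
Node 2 against LRU: payoffs 3, 9, 6, 2 → best response LFU.
Node 2 against LFU: payoffs 9, 0, 4, 7 → best response LRU.
Node 2 against ARC: payoffs 8, 2, 7, 5 → best response LRU.
Node 2 against Full: payoffs 8, 4, 9, 1 → best response ARC.
Mutual best responses: (Off, Full); (LRU, LFU); (Full, ARC).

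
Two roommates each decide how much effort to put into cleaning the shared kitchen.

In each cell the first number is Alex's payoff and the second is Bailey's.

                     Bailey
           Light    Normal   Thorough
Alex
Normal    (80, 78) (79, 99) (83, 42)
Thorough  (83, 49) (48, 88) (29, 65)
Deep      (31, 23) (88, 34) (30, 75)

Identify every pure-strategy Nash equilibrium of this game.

For each strategy profile, look for a profitable unilateral deviation.
(Normal, Light): Alex can switch to Thorough (80 → 83). Not NE.
(Normal, Normal): Alex can switch to Deep (79 → 88). Not NE.
(Normal, Thorough): Bailey can switch to Light (42 → 78). Not NE.
(Thorough, Light): Bailey can switch to Normal (49 → 88). Not NE.
(Thorough, Normal): Alex can switch to Normal (48 → 79). Not NE.
(Thorough, Thorough): Alex can switch to Normal (29 → 83). Not NE.
(Deep, Light): Alex can switch to Normal (31 → 80). Not NE.
(Deep, Normal): Bailey can switch to Thorough (34 → 75). Not NE.
(The remaining 1 profile has a profitable deviation by the same check.)

No pure-strategy Nash equilibrium.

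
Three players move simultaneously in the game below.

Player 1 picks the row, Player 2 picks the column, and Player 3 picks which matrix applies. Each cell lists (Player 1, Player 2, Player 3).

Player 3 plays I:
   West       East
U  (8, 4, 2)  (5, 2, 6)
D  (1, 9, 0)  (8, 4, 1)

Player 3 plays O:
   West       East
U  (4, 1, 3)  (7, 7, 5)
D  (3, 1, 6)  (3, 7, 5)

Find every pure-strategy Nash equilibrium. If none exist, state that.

Check each profile: it is a Nash equilibrium iff no player can strictly gain by switching unilaterally.
(U, West, I): Player 3 can switch to O (2 → 3). Not NE.
(U, West, O): Player 2 can switch to East (1 → 7). Not NE.
(U, East, I): Player 1 can switch to D (5 → 8). Not NE.
(U, East, O): Player 3 can switch to I (5 → 6). Not NE.
(D, West, I): Player 1 can switch to U (1 → 8). Not NE.
(D, West, O): Player 1 can switch to U (3 → 4). Not NE.
(D, East, I): Player 2 can switch to West (4 → 9). Not NE.
(D, East, O): Player 1 can switch to U (3 → 7). Not NE.

This game has no pure Nash equilibrium.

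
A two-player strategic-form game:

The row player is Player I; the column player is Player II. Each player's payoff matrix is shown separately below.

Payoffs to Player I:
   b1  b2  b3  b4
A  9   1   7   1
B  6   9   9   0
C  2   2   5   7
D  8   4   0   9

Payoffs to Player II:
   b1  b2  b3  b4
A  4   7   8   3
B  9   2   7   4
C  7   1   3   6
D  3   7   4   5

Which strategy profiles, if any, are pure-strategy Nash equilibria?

(A, b1): Player II can switch to b2 (4 → 7). Not NE.
(A, b2): Player I can switch to B (1 → 9). Not NE.
(A, b3): Player I can switch to B (7 → 9). Not NE.
(A, b4): Player I can switch to C (1 → 7). Not NE.
(B, b1): Player I can switch to A (6 → 9). Not NE.
(B, b2): Player II can switch to b1 (2 → 9). Not NE.
(The remaining 10 profiles each have a profitable deviation by the same check.)

This game has no pure Nash equilibrium.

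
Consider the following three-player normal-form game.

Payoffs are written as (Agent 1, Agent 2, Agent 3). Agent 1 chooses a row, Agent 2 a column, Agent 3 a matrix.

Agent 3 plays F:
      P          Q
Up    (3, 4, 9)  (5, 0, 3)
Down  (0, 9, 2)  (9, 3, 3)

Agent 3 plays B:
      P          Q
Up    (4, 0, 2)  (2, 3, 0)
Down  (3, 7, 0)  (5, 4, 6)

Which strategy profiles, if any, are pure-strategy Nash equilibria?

For each player, find the best response to each opponent profile; mutual best responses are the pure NE.
Agent 1 against (P, F): payoffs 3, 0 → best response Up.
Agent 1 against (P, B): payoffs 4, 3 → best response Up.
Agent 1 against (Q, F): payoffs 5, 9 → best response Down.
Agent 1 against (Q, B): payoffs 2, 5 → best response Down.
Agent 2 against (Up, F): payoffs 4, 0 → best response P.
Agent 2 against (Up, B): payoffs 0, 3 → best response Q.
Agent 2 against (Down, F): payoffs 9, 3 → best response P.
Agent 2 against (Down, B): payoffs 7, 4 → best response P.
Agent 3 against (Up, P): payoffs 9, 2 → best response F.
Agent 3 against (Up, Q): payoffs 3, 0 → best response F.
Agent 3 against (Down, P): payoffs 2, 0 → best response F.
Agent 3 against (Down, Q): payoffs 3, 6 → best response B.
Mutual best responses: (Up, P, F).

Pure NE: (Up, P, F)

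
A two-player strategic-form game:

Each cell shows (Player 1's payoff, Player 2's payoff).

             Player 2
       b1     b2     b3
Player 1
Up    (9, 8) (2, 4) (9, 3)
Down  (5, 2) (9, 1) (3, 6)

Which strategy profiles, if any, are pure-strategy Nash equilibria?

Player 1 against b1: payoffs 9, 5 → best response Up.
Player 1 against b2: payoffs 2, 9 → best response Down.
Player 1 against b3: payoffs 9, 3 → best response Up.
Player 2 against Up: payoffs 8, 4, 3 → best response b1.
Player 2 against Down: payoffs 2, 1, 6 → best response b3.
Mutual best responses: (Up, b1).

(Up, b1)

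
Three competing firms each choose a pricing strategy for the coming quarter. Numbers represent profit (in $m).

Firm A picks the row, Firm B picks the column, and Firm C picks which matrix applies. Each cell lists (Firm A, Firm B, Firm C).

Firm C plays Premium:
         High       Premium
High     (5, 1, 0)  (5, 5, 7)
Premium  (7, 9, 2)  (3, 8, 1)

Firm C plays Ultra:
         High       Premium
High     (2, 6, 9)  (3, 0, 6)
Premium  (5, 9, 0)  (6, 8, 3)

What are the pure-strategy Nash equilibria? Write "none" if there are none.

Firm A against (High, Premium): payoffs 5, 7 → best response Premium.
Firm A against (High, Ultra): payoffs 2, 5 → best response Premium.
Firm A against (Premium, Premium): payoffs 5, 3 → best response High.
Firm A against (Premium, Ultra): payoffs 3, 6 → best response Premium.
Firm B against (High, Premium): payoffs 1, 5 → best response Premium.
Firm B against (High, Ultra): payoffs 6, 0 → best response High.
Firm B against (Premium, Premium): payoffs 9, 8 → best response High.
Firm B against (Premium, Ultra): payoffs 9, 8 → best response High.
Firm C against (High, High): payoffs 0, 9 → best response Ultra.
Firm C against (High, Premium): payoffs 7, 6 → best response Premium.
Firm C against (Premium, High): payoffs 2, 0 → best response Premium.
Firm C against (Premium, Premium): payoffs 1, 3 → best response Ultra.
Mutual best responses: (High, Premium, Premium); (Premium, High, Premium).

Pure-strategy Nash equilibria: (High, Premium, Premium), (Premium, High, Premium)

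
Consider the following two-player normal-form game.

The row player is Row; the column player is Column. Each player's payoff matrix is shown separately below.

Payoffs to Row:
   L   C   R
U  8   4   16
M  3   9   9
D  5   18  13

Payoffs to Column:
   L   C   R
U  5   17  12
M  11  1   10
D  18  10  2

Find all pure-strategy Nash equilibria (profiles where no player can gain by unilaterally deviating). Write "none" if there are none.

(U, L): Column can switch to C (5 → 17). Not NE.
(U, C): Row can switch to M (4 → 9). Not NE.
(U, R): Column can switch to C (12 → 17). Not NE.
(M, L): Row can switch to U (3 → 8). Not NE.
(M, C): Row can switch to D (9 → 18). Not NE.
(M, R): Row can switch to U (9 → 16). Not NE.
(D, L): Row can switch to U (5 → 8). Not NE.
(D, C): Column can switch to L (10 → 18). Not NE.
(D, R): Row can switch to U (13 → 16). Not NE.

none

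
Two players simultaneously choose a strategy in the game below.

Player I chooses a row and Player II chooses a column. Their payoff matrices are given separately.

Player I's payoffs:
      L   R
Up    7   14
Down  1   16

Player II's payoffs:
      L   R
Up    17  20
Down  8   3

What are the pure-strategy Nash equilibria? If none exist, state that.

This game has no pure Nash equilibrium.

Player I against L: payoffs 7, 1 → best response Up.
Player I against R: payoffs 14, 16 → best response Down.
Player II against Up: payoffs 17, 20 → best response R.
Player II against Down: payoffs 8, 3 → best response L.
No profile is a mutual best response for all players.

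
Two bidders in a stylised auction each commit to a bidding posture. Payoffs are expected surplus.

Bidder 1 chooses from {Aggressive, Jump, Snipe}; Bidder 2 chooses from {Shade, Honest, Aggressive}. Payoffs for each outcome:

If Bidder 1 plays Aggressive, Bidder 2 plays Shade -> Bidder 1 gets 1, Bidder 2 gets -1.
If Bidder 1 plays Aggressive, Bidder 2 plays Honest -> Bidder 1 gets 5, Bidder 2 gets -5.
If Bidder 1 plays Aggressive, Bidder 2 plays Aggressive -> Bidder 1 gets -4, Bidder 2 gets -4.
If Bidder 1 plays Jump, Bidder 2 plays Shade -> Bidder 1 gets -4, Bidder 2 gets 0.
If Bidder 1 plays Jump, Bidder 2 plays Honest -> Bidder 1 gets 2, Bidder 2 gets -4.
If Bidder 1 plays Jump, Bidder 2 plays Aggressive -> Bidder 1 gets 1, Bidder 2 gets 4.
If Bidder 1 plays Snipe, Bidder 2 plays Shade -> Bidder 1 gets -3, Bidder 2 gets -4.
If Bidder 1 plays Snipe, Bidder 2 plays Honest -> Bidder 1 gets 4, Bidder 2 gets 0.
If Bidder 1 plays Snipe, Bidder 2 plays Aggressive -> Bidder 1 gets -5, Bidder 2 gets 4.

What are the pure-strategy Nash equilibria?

The pure Nash equilibria are (Aggressive, Shade) and (Jump, Aggressive).

For each strategy profile, look for a profitable unilateral deviation.
(Aggressive, Shade): Bidder 1 gets 1, best alternative -3; Bidder 2 gets -1, best alternative -4. No profitable deviation — NE.
(Aggressive, Honest): Bidder 2 can switch to Shade (-5 → -1). Not NE.
(Aggressive, Aggressive): Bidder 1 can switch to Jump (-4 → 1). Not NE.
(Jump, Shade): Bidder 1 can switch to Aggressive (-4 → 1). Not NE.
(Jump, Honest): Bidder 1 can switch to Aggressive (2 → 5). Not NE.
(Jump, Aggressive): Bidder 1 gets 1, best alternative -4; Bidder 2 gets 4, best alternative 0. No profitable deviation — NE.
(Snipe, Shade): Bidder 1 can switch to Aggressive (-3 → 1). Not NE.
(Snipe, Honest): Bidder 1 can switch to Aggressive (4 → 5). Not NE.
(Snipe, Aggressive): Bidder 1 can switch to Aggressive (-5 → -4). Not NE.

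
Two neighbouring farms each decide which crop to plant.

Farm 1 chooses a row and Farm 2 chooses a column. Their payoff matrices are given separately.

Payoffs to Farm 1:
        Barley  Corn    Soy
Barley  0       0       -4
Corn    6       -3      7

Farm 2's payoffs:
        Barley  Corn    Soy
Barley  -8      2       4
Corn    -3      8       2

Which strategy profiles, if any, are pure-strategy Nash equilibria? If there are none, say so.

For each strategy profile, look for a profitable unilateral deviation.
(Barley, Barley): Farm 1 can switch to Corn (0 → 6). Not NE.
(Barley, Corn): Farm 2 can switch to Soy (2 → 4). Not NE.
(Barley, Soy): Farm 1 can switch to Corn (-4 → 7). Not NE.
(Corn, Barley): Farm 2 can switch to Corn (-3 → 8). Not NE.
(Corn, Corn): Farm 1 can switch to Barley (-3 → 0). Not NE.
(Corn, Soy): Farm 2 can switch to Corn (2 → 8). Not NE.

none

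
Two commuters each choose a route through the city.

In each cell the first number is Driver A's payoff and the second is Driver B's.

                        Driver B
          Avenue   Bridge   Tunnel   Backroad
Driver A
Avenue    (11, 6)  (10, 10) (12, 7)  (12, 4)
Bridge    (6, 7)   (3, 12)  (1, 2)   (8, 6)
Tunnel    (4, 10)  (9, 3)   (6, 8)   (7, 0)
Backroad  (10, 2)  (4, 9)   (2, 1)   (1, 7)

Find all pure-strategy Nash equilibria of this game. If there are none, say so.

(Avenue, Avenue): Driver B can switch to Bridge (6 → 10). Not NE.
(Avenue, Bridge): Driver A gets 10, best alternative 9; Driver B gets 10, best alternative 7. No profitable deviation — NE.
(Avenue, Tunnel): Driver B can switch to Bridge (7 → 10). Not NE.
(Avenue, Backroad): Driver B can switch to Avenue (4 → 6). Not NE.
(Bridge, Avenue): Driver A can switch to Avenue (6 → 11). Not NE.
(Bridge, Bridge): Driver A can switch to Avenue (3 → 10). Not NE.
(Bridge, Tunnel): Driver A can switch to Avenue (1 → 12). Not NE.
(The remaining 9 profiles each have a profitable deviation by the same check.)

(Avenue, Bridge)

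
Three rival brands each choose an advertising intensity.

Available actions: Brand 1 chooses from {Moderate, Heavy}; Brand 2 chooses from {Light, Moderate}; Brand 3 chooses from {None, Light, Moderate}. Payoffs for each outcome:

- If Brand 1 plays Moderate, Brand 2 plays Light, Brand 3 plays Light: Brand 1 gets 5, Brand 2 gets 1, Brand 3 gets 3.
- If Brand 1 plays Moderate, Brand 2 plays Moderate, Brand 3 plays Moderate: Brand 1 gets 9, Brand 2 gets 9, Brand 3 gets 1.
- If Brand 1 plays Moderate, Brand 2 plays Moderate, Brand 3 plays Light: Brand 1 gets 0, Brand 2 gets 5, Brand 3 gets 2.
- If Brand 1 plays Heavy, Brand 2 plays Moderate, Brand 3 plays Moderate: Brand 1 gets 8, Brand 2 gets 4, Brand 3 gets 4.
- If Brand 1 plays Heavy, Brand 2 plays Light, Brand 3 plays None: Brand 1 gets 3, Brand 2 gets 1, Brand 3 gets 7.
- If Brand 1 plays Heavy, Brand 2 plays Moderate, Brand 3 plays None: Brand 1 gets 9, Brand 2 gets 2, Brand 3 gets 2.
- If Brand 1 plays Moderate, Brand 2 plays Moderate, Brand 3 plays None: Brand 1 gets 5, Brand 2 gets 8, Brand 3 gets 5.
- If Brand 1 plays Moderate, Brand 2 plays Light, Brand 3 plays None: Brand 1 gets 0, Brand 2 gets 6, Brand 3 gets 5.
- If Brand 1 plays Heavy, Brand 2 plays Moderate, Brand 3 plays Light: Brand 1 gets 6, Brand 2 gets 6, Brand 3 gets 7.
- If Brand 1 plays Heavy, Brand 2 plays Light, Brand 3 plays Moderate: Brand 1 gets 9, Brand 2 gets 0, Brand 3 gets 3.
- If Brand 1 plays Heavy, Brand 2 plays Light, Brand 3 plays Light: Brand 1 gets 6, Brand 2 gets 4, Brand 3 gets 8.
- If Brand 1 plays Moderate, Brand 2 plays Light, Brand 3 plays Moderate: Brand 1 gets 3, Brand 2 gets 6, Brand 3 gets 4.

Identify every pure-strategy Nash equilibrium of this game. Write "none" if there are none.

Pure NE: (Heavy, Moderate, Light)

Brand 1 against (Light, None): payoffs 0, 3 → best response Heavy.
Brand 1 against (Light, Light): payoffs 5, 6 → best response Heavy.
Brand 1 against (Light, Moderate): payoffs 3, 9 → best response Heavy.
Brand 1 against (Moderate, None): payoffs 5, 9 → best response Heavy.
Brand 1 against (Moderate, Light): payoffs 0, 6 → best response Heavy.
Brand 1 against (Moderate, Moderate): payoffs 9, 8 → best response Moderate.
Brand 2 against (Moderate, None): payoffs 6, 8 → best response Moderate.
Brand 2 against (Moderate, Light): payoffs 1, 5 → best response Moderate.
Brand 2 against (Moderate, Moderate): payoffs 6, 9 → best response Moderate.
Brand 2 against (Heavy, None): payoffs 1, 2 → best response Moderate.
Brand 2 against (Heavy, Light): payoffs 4, 6 → best response Moderate.
Brand 2 against (Heavy, Moderate): payoffs 0, 4 → best response Moderate.
Brand 3 against (Moderate, Light): payoffs 5, 3, 4 → best response None.
Brand 3 against (Moderate, Moderate): payoffs 5, 2, 1 → best response None.
Brand 3 against (Heavy, Light): payoffs 7, 8, 3 → best response Light.
Brand 3 against (Heavy, Moderate): payoffs 2, 7, 4 → best response Light.
Mutual best responses: (Heavy, Moderate, Light).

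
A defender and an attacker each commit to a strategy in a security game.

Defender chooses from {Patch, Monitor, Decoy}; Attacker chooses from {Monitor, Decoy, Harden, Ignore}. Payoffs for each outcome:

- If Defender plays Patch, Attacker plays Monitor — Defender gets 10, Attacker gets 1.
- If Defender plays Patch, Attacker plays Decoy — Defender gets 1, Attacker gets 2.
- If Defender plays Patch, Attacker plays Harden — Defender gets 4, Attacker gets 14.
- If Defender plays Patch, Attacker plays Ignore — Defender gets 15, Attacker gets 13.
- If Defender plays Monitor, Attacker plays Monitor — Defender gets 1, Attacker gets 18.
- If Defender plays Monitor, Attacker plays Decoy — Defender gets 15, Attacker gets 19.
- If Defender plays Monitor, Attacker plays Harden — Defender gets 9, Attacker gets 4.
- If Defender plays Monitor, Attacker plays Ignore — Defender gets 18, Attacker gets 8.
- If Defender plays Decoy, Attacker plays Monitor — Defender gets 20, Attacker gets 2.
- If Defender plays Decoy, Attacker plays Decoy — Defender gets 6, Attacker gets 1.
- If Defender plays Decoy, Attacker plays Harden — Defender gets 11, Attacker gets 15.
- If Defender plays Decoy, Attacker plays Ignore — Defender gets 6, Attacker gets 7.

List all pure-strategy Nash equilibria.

The pure Nash equilibria are (Monitor, Decoy); (Decoy, Harden).

(Patch, Monitor): Defender can switch to Decoy (10 → 20). Not NE.
(Patch, Decoy): Defender can switch to Monitor (1 → 15). Not NE.
(Patch, Harden): Defender can switch to Monitor (4 → 9). Not NE.
(Patch, Ignore): Defender can switch to Monitor (15 → 18). Not NE.
(Monitor, Monitor): Defender can switch to Patch (1 → 10). Not NE.
(Monitor, Decoy): Defender gets 15, best alternative 6; Attacker gets 19, best alternative 18. No profitable deviation — NE.
(Monitor, Harden): Defender can switch to Decoy (9 → 11). Not NE.
(Decoy, Harden): Defender gets 11, best alternative 9; Attacker gets 15, best alternative 7. No profitable deviation — NE.
(The remaining 4 profiles each have a profitable deviation by the same check.)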